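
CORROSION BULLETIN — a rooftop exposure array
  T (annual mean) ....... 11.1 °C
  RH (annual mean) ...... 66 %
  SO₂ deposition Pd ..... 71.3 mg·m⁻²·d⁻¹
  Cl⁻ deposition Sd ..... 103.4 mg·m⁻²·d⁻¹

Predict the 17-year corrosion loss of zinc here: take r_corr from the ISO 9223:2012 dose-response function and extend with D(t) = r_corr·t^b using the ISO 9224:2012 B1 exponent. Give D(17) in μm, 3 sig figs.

zinc: temperature factor f = -0.071·(1.1) = -0.0781
  Pd branch = 0.0129·Pd^0.44·e^(0.046·RH+f) = 1.624 μm/a
  Sd branch = 0.0175·Sd^0.57·e^(0.008·RH+0.085·T) = 1.072 μm/a
  sum: 1.624 + 1.072 → r_corr = 2.696 μm/a
Power-law: D(17) = r_corr · 17^0.813
  D(17) = 2.696 × 17^0.813 = 2.696 × 10.01 = 26.99 μm

D(17) = 27.0 μm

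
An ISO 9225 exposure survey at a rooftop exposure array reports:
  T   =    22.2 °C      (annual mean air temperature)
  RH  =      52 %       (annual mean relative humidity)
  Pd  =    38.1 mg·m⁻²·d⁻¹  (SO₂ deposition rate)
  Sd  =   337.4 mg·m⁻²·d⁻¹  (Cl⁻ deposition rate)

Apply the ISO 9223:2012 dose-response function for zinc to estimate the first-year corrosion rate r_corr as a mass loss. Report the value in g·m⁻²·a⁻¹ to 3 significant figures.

zinc: temperature factor f = -0.071·(12.2) = -0.8662
  Pd branch = 0.0129·Pd^0.44·e^(0.046·RH+f) = 0.2943 μm/a
  Sd branch = 0.0175·Sd^0.57·e^(0.008·RH+0.085·T) = 4.833 μm/a
  r_corr = 0.2943 + 4.833 = 5.128 μm/a
Convert to mass loss: 5.128 μm/a × 7.14 g/cm³ = 36.61 g·m⁻²·a⁻¹

r_corr = 36.6 g·m⁻²·a⁻¹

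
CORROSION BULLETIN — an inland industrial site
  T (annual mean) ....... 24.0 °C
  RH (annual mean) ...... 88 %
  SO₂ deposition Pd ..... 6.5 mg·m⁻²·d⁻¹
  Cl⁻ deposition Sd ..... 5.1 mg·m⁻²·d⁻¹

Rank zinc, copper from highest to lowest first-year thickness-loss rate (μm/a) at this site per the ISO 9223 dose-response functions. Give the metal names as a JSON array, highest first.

zinc: temperature factor f = -0.071·(14.0) = -0.9940
  sulphur-dioxide contribution → 0.6232 μm/a
  chloride contribution → 0.6887 μm/a
  ⇒ r_corr(zinc) = 1.312 μm/a
copper: T>10 °C ⇒ hinge -0.080·(24.0−10) = -1.1200
  sulphur-dioxide contribution → 0.5059 μm/a
  chloride contribution → 1.226 μm/a
  ⇒ r_corr(copper) = 1.732 μm/a
Ordering by μm/a: copper (1.73) > zinc (1.31)

["copper", "zinc"]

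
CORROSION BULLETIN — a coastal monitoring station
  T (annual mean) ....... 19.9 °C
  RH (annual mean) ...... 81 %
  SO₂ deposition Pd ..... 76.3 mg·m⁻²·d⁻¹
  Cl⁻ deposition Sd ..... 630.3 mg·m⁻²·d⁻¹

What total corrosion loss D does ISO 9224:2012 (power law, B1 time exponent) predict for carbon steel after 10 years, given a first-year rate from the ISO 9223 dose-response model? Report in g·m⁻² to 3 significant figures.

carbon steel: f(T) = -0.054·(T−10) [T>10 °C] = -0.5346
  SO₂ term: 1.77·76.3^0.52·exp(0.02·81-0.5346) = 49.92
  Sd branch = 0.102·Sd^0.62·e^(0.033·RH+0.04·T) = 178.2 μm/a
  r_corr = 49.92 + 178.2 = 228.1 μm/a
ISO 9224: D(t) = r_corr · t^b with b = 0.523 (carbon steel, B1)
  D(10) = 228.1 × 10^0.523 = 228.1 × 3.334 = 760.6 μm
  Mass loss = 760.6 μm × 7.85 g/cm³ = 5971 g·m⁻²

D(10) = 5.97e+03 g·m⁻²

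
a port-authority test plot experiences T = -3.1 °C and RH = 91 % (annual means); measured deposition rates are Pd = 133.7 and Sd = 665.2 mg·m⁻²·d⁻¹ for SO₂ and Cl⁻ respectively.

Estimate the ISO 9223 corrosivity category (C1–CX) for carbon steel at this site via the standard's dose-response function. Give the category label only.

carbon steel: temperature factor f = +0.150·(-13.1) = -1.9650
  SO₂ term: 1.77·133.7^0.52·exp(0.02·91-1.9650) = 19.52
  Sd branch = 0.102·Sd^0.62·e^(0.033·RH+0.04·T) = 102.1 μm/a
  sum: 19.52 + 102.1 → r_corr = 121.7 μm/a
Category bounds: 80…200 μm/a bracket r_corr ⇒ C5

C5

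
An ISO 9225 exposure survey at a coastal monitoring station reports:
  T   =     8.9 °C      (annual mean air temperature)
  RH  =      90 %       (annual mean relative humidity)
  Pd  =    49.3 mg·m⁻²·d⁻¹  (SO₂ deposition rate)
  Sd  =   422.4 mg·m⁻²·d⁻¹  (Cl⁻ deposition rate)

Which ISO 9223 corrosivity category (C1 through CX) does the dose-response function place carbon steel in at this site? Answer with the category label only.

C5

carbon steel: T≤10 °C ⇒ hinge +0.150·(8.9−10) = -0.1650
  Pd branch = 1.77·Pd^0.52·e^(0.02·RH+f) = 68.92 μm/a
  Cl⁻ term: 0.102·422.4^0.62·exp(0.033·90+0.04·8.9) = 120.5
  sum: 68.92 + 120.5 → r_corr = 189.4 μm/a
Category bounds: 80…200 μm/a bracket r_corr ⇒ C5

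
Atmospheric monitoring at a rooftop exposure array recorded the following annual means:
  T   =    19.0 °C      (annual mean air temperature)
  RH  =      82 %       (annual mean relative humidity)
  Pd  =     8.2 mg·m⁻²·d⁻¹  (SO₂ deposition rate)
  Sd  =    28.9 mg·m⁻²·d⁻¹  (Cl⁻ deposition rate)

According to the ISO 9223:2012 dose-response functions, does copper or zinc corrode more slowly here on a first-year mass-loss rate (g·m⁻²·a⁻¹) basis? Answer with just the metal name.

zinc

copper: f(T) = -0.080·(T−10) [T>10 °C] = -0.7200
  Pd branch = 0.0053·Pd^0.26·e^(0.059·RH+f) = 0.5627 μm/a
  Cl⁻ term: 0.01025·28.9^0.27·exp(0.036·82+0.049·19.0) = 1.235
  sum: 0.5627 + 1.235 → r_corr = 1.797 μm/a
  mass loss = 1.797 μm/a × 8.96 g/cm³ = 16.1 g·m⁻²·a⁻¹
zinc: temperature factor f = -0.071·(9.0) = -0.6390
  SO₂ term: 0.0129·8.2^0.44·exp(0.046·82-0.6390) = 0.747
  Cl⁻ term: 0.0175·28.9^0.57·exp(0.008·82+0.085·19.0) = 1.154
  r_corr = 0.747 + 1.154 = 1.901 μm/a
  mass loss = 1.901 μm/a × 7.14 g/cm³ = 13.57 g·m⁻²·a⁻¹
Ordering by g·m⁻²·a⁻¹: copper (16.1) > zinc (13.6)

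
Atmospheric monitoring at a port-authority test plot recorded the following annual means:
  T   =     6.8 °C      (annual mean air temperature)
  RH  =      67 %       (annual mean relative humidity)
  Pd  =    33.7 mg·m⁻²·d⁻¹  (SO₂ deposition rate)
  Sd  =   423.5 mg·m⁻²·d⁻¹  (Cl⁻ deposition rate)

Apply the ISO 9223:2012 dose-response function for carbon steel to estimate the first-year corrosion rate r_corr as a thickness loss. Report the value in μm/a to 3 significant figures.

carbon steel: T≤10 °C ⇒ hinge +0.150·(6.8−10) = -0.4800
  sulphur-dioxide contribution → 26.05 μm/a
  chloride contribution → 51.95 μm/a
  total first-year rate 78 μm/a

r_corr = 78.0 μm/a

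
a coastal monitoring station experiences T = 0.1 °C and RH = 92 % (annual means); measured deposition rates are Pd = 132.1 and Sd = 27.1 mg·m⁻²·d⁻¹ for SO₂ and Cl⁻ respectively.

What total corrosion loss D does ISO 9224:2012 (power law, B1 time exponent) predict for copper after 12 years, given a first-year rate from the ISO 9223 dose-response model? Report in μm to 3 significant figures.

copper: temperature factor f = +0.126·(-9.9) = -1.2474
  Pd branch = 0.0053·Pd^0.26·e^(0.059·RH+f) = 1.234 μm/a
  Cl⁻ term: 0.01025·27.1^0.27·exp(0.036·92+0.049·0.1) = 0.6889
  sum: 1.234 + 0.6889 → r_corr = 1.923 μm/a
ISO 9224: D(t) = r_corr · t^b with b = 0.667 (copper, B1)
  D(12) = 1.923 × 12^0.667 = 1.923 × 5.246 = 10.09 μm

D(12) = 10.1 μm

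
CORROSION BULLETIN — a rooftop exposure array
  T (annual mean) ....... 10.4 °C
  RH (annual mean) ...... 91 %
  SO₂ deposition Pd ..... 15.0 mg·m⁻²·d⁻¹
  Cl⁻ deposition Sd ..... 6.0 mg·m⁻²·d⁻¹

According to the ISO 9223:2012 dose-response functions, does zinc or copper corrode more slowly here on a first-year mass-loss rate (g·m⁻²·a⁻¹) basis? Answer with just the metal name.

zinc: T>10 °C ⇒ hinge -0.071·(10.4−10) = -0.0284
  sulphur-dioxide contribution → 2.715 μm/a
  chloride contribution → 0.2436 μm/a
  total first-year rate 2.958 μm/a
  mass loss = 2.958 μm/a × 7.14 g/cm³ = 21.12 g·m⁻²·a⁻¹
copper: temperature factor f = -0.080·(0.4) = -0.0320
  sulphur-dioxide contribution → 2.228 μm/a
  chloride contribution → 0.7326 μm/a
  total first-year rate 2.961 μm/a
  mass loss = 2.961 μm/a × 8.96 g/cm³ = 26.53 g·m⁻²·a⁻¹
Ordering by g·m⁻²·a⁻¹: copper (26.5) > zinc (21.1)

zinc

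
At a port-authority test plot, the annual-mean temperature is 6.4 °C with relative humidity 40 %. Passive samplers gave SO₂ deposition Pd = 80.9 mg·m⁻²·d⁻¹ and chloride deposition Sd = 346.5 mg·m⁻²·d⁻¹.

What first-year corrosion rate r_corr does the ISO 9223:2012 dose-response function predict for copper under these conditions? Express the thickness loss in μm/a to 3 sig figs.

r_corr = 0.399 μm/a

copper: f(T) = +0.126·(T−10) [T≤10 °C] = -0.4536
  SO₂ term: 0.0053·80.9^0.26·exp(0.059·40-0.4536) = 0.1118
  Sd branch = 0.01025·Sd^0.27·e^(0.036·RH+0.049·T) = 0.2871 μm/a
  sum: 0.1118 + 0.2871 → r_corr = 0.3989 μm/a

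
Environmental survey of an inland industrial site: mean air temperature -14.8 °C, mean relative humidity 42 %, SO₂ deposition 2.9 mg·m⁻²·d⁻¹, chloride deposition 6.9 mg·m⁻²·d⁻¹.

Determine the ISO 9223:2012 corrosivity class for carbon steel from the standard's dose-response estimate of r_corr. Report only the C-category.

carbon steel: temperature factor f = +0.150·(-24.8) = -3.7200
  sulphur-dioxide contribution → 0.1728 μm/a
  chloride contribution → 0.7473 μm/a
  ⇒ r_corr(carbon steel) = 0.9202 μm/a
ISO 9223 Table 2 (carbon steel): 0 < 0.92 ≤ 1.3 μm/a ⇒ C1

C1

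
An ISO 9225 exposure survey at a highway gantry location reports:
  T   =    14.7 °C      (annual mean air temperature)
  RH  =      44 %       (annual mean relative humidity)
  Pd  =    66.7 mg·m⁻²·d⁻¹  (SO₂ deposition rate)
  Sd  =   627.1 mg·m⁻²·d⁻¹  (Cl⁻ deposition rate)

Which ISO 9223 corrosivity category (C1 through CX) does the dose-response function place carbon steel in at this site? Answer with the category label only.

C4

carbon steel: T>10 °C ⇒ hinge -0.054·(14.7−10) = -0.2538
  sulphur-dioxide contribution → 29.41 μm/a
  chloride contribution → 42.55 μm/a
  total first-year rate 71.96 μm/a
72 μm/a falls in (50, 80] for carbon steel → category C4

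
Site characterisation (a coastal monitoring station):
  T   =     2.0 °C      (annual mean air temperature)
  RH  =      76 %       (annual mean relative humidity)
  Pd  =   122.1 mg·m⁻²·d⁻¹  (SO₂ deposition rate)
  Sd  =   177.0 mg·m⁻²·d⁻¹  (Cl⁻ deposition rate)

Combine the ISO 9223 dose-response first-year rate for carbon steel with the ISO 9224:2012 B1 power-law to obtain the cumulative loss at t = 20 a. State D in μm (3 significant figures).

carbon steel: f(T) = +0.150·(T−10) [T≤10 °C] = -1.2000
  Pd branch = 1.77·Pd^0.52·e^(0.02·RH+f) = 29.65 μm/a
  Cl⁻ term: 0.102·177.0^0.62·exp(0.033·76+0.04·2.0) = 33.6
  r_corr = 29.65 + 33.6 = 63.25 μm/a
ISO 9224: D(t) = r_corr · t^b with b = 0.523 (carbon steel, B1)
  D(20) = 63.25 × 20^0.523 = 63.25 × 4.791 = 303 μm

D(20) = 303 μm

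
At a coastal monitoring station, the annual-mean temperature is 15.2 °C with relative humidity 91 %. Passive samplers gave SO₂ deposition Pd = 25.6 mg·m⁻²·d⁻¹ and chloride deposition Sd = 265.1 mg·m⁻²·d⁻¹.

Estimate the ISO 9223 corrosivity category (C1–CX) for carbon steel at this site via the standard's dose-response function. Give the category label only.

carbon steel: T>10 °C ⇒ hinge -0.054·(15.2−10) = -0.2808
  sulphur-dioxide contribution → 44.54 μm/a
  chloride contribution → 120 μm/a
  ⇒ r_corr(carbon steel) = 164.6 μm/a
ISO 9223 Table 2 (carbon steel): 80 < 165 ≤ 200 μm/a ⇒ C5

C5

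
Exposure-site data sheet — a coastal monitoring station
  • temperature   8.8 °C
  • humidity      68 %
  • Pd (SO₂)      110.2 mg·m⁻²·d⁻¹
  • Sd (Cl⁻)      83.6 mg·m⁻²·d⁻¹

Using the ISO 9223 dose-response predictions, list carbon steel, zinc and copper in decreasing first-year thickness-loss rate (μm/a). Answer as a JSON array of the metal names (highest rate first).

carbon steel: f(T) = +0.150·(T−10) [T≤10 °C] = -0.1800
  Pd branch = 1.77·Pd^0.52·e^(0.02·RH+f) = 66.43 μm/a
  Cl⁻ term: 0.102·83.6^0.62·exp(0.033·68+0.04·8.8) = 21.27
  sum: 66.43 + 21.27 → r_corr = 87.7 μm/a
zinc: f(T) = +0.038·(T−10) [T≤10 °C] = -0.0456
  Pd branch = 0.0129·Pd^0.44·e^(0.046·RH+f) = 2.228 μm/a
  Sd branch = 0.0175·Sd^0.57·e^(0.008·RH+0.085·T) = 0.794 μm/a
  sum: 2.228 + 0.794 → r_corr = 3.021 μm/a
copper: T≤10 °C ⇒ hinge +0.126·(8.8−10) = -0.1512
  Pd branch = 0.0053·Pd^0.26·e^(0.059·RH+f) = 0.855 μm/a
  Sd branch = 0.01025·Sd^0.27·e^(0.036·RH+0.049·T) = 0.6028 μm/a
  sum: 0.855 + 0.6028 → r_corr = 1.458 μm/a
Ordering by μm/a: carbon steel (87.7) > zinc (3.02) > copper (1.46)

["carbon steel", "zinc", "copper"]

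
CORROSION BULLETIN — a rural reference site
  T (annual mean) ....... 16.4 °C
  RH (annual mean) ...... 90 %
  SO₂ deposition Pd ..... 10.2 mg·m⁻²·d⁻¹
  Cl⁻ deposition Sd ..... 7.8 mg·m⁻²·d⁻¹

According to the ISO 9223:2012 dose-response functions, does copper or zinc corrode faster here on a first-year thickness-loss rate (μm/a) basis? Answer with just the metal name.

copper

copper: f(T) = -0.080·(T−10) [T>10 °C] = -0.5120
  Pd branch = 0.0053·Pd^0.26·e^(0.059·RH+f) = 1.176 μm/a
  Cl⁻ term: 0.01025·7.8^0.27·exp(0.036·90+0.049·16.4) = 1.018
  r_corr = 1.176 + 1.018 = 2.193 μm/a
zinc: T>10 °C ⇒ hinge -0.071·(16.4−10) = -0.4544
  Pd branch = 0.0129·Pd^0.44·e^(0.046·RH+f) = 1.429 μm/a
  Sd branch = 0.0175·Sd^0.57·e^(0.008·RH+0.085·T) = 0.4673 μm/a
  r_corr = 1.429 + 0.4673 = 1.896 μm/a
Ordering by μm/a: copper (2.19) > zinc (1.9)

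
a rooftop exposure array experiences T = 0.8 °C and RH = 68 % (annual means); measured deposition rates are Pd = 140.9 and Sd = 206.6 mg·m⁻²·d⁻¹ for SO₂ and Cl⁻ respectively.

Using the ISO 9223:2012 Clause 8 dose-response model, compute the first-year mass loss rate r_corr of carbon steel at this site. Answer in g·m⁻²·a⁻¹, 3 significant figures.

carbon steel: f(T) = +0.150·(T−10) [T≤10 °C] = -1.3800
  SO₂ term: 1.77·140.9^0.52·exp(0.02·68-1.3800) = 22.74
  Sd branch = 0.102·Sd^0.62·e^(0.033·RH+0.04·T) = 27.07 μm/a
  sum: 22.74 + 27.07 → r_corr = 49.8 μm/a
Convert to mass loss: 49.8 μm/a × 7.85 g/cm³ = 391 g·m⁻²·a⁻¹

r_corr = 391 g·m⁻²·a⁻¹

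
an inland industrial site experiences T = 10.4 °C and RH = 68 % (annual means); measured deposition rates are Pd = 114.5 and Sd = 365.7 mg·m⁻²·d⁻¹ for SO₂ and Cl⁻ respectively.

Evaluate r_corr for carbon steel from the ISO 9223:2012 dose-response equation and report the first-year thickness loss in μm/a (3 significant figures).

r_corr = 136 μm/a

carbon steel: T>10 °C ⇒ hinge -0.054·(10.4−10) = -0.0216
  SO₂ term: 1.77·114.5^0.52·exp(0.02·68-0.0216) = 79.4
  Sd branch = 0.102·Sd^0.62·e^(0.033·RH+0.04·T) = 56.62 μm/a
  r_corr = 79.4 + 56.62 = 136 μm/a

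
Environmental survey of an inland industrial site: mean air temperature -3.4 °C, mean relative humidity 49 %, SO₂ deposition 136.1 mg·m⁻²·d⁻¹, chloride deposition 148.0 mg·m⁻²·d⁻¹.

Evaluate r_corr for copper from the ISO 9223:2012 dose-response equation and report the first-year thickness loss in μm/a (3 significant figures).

r_corr = 0.258 μm/a

copper: T≤10 °C ⇒ hinge +0.126·(-3.4−10) = -1.6884
  SO₂ term: 0.0053·136.1^0.26·exp(0.059·49-1.6884) = 0.06329
  Cl⁻ term: 0.01025·148.0^0.27·exp(0.036·49+0.049·-3.4) = 0.1952
  r_corr = 0.06329 + 0.1952 = 0.2585 μm/a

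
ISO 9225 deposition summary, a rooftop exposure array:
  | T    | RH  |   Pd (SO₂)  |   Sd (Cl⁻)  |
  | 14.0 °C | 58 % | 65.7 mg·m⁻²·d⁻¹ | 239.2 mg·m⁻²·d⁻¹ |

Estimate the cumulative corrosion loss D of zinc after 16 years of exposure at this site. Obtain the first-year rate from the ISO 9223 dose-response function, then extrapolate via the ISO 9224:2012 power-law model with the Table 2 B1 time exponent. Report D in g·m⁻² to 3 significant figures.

zinc: T>10 °C ⇒ hinge -0.071·(14.0−10) = -0.2840
  Pd branch = 0.0129·Pd^0.44·e^(0.046·RH+f) = 0.8824 μm/a
  Sd branch = 0.0175·Sd^0.57·e^(0.008·RH+0.085·T) = 2.076 μm/a
  sum: 0.8824 + 2.076 → r_corr = 2.959 μm/a
ISO 9224: D(t) = r_corr · t^b with b = 0.813 (zinc, B1)
  D(16) = 2.959 × 16^0.813 = 2.959 × 9.527 = 28.19 μm
  Mass loss = 28.19 μm × 7.14 g/cm³ = 201.2 g·m⁻²

D(16) = 201 g·m⁻²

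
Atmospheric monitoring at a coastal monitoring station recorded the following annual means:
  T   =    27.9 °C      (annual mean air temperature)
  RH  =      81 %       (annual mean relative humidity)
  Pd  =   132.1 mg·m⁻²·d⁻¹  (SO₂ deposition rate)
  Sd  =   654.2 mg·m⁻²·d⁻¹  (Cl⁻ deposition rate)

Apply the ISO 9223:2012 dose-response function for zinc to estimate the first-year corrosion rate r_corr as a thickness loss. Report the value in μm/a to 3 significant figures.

zinc: T>10 °C ⇒ hinge -0.071·(27.9−10) = -1.2709
  sulphur-dioxide contribution → 1.288 μm/a
  chloride contribution → 14.43 μm/a
  ⇒ r_corr(zinc) = 15.72 μm/a

r_corr = 15.7 μm/a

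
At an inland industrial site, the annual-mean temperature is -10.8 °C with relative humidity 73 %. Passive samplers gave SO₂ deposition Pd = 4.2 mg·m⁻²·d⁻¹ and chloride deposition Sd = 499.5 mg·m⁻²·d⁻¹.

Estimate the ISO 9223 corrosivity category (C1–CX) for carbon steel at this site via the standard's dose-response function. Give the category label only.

C3

carbon steel: T≤10 °C ⇒ hinge +0.150·(-10.8−10) = -3.1200
  SO₂ term: 1.77·4.2^0.52·exp(0.02·73-3.1200) = 0.7098
  Cl⁻ term: 0.102·499.5^0.62·exp(0.033·73+0.04·-10.8) = 34.7
  r_corr = 0.7098 + 34.7 = 35.41 μm/a
35.4 μm/a falls in (25, 50] for carbon steel → category C3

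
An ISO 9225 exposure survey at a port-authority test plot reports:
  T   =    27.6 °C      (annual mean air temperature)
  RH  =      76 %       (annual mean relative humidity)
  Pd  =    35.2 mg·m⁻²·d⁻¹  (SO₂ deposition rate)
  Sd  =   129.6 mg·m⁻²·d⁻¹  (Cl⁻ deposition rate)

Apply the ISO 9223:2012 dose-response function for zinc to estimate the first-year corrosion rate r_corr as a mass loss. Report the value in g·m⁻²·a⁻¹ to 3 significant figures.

r_corr = 42.5 g·m⁻²·a⁻¹

zinc: temperature factor f = -0.071·(17.6) = -1.2496
  SO₂ term: 0.0129·35.2^0.44·exp(0.046·76-1.2496) = 0.5843
  Cl⁻ term: 0.0175·129.6^0.57·exp(0.008·76+0.085·27.6) = 5.372
  r_corr = 0.5843 + 5.372 = 5.956 μm/a
Convert to mass loss: 5.956 μm/a × 7.14 g/cm³ = 42.53 g·m⁻²·a⁻¹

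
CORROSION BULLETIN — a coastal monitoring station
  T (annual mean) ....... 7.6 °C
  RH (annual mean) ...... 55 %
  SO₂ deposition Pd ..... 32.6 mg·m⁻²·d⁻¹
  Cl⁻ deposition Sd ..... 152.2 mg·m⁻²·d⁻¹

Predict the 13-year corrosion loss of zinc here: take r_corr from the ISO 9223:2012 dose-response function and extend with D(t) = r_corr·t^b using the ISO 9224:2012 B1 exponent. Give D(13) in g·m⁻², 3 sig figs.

zinc: T≤10 °C ⇒ hinge +0.038·(7.6−10) = -0.0912
  sulphur-dioxide contribution → 0.6848 μm/a
  chloride contribution → 0.9092 μm/a
  total first-year rate 1.594 μm/a
Long-term exponent b (ISO 9224 Table 2, B1) = 0.813
  D(13) = 1.594 × 13^0.813 = 1.594 × 8.047 = 12.83 μm
  Mass loss = 12.83 μm × 7.14 g/cm³ = 91.58 g·m⁻²

D(13) = 91.6 g·m⁻²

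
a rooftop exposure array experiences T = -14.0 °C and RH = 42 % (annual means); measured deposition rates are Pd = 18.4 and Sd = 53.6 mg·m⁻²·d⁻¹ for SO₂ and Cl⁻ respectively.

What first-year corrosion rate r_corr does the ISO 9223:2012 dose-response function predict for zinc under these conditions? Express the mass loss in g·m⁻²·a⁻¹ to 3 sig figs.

r_corr = 1.43 g·m⁻²·a⁻¹

zinc: temperature factor f = +0.038·(-24.0) = -0.9120
  SO₂ term: 0.0129·18.4^0.44·exp(0.046·42-0.9120) = 0.1289
  Cl⁻ term: 0.0175·53.6^0.57·exp(0.008·42+0.085·-14.0) = 0.07207
  r_corr = 0.1289 + 0.07207 = 0.2009 μm/a
Convert to mass loss: 0.2009 μm/a × 7.14 g/cm³ = 1.435 g·m⁻²·a⁻¹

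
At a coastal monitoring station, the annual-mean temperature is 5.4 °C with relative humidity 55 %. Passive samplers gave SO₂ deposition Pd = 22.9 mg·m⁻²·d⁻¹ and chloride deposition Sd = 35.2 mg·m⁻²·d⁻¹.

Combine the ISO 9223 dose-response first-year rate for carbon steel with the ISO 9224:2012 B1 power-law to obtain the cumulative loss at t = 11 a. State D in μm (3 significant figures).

carbon steel: f(T) = +0.150·(T−10) [T≤10 °C] = -0.6900
  sulphur-dioxide contribution → 13.59 μm/a
  chloride contribution → 7.071 μm/a
  total first-year rate 20.66 μm/a
Long-term exponent b (ISO 9224 Table 2, B1) = 0.523
  D(11) = 20.66 × 11^0.523 = 20.66 × 3.505 = 72.4 μm

D(11) = 72.4 μm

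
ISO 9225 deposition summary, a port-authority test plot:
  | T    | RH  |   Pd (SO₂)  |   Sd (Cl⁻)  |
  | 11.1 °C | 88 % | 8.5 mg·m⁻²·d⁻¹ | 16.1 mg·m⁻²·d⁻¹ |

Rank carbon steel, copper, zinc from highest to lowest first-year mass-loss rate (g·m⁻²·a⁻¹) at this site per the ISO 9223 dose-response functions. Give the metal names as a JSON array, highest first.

carbon steel: f(T) = -0.054·(T−10) [T>10 °C] = -0.0594
  Pd branch = 1.77·Pd^0.52·e^(0.02·RH+f) = 29.5 μm/a
  Cl⁻ term: 0.102·16.1^0.62·exp(0.033·88+0.04·11.1) = 16.25
  sum: 29.5 + 16.25 → r_corr = 45.75 μm/a
  mass loss = 45.75 μm/a × 7.85 g/cm³ = 359.1 g·m⁻²·a⁻¹
copper: temperature factor f = -0.080·(1.1) = -0.0880
  Pd branch = 0.0053·Pd^0.26·e^(0.059·RH+f) = 1.523 μm/a
  Sd branch = 0.01025·Sd^0.27·e^(0.036·RH+0.049·T) = 0.8884 μm/a
  r_corr = 1.523 + 0.8884 = 2.411 μm/a
  mass loss = 2.411 μm/a × 8.96 g/cm³ = 21.6 g·m⁻²·a⁻¹
zinc: T>10 °C ⇒ hinge -0.071·(11.1−10) = -0.0781
  Pd branch = 0.0129·Pd^0.44·e^(0.046·RH+f) = 1.752 μm/a
  Cl⁻ term: 0.0175·16.1^0.57·exp(0.008·88+0.085·11.1) = 0.443
  r_corr = 1.752 + 0.443 = 2.195 μm/a
  mass loss = 2.195 μm/a × 7.14 g/cm³ = 15.68 g·m⁻²·a⁻¹
Ordering by g·m⁻²·a⁻¹: carbon steel (359) > copper (21.6) > zinc (15.7)

["carbon steel", "copper", "zinc"]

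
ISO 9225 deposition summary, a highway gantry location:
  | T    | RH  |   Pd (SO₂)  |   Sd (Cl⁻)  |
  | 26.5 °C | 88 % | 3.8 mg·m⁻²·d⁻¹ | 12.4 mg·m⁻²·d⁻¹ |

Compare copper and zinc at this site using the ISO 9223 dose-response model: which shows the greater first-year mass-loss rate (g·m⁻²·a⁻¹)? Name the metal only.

copper: f(T) = -0.080·(T−10) [T>10 °C] = -1.3200
  sulphur-dioxide contribution → 0.3603 μm/a
  chloride contribution → 1.761 μm/a
  total first-year rate 2.121 μm/a
  mass loss = 2.121 μm/a × 8.96 g/cm³ = 19.01 g·m⁻²·a⁻¹
zinc: temperature factor f = -0.071·(16.5) = -1.1715
  sulphur-dioxide contribution → 0.412 μm/a
  chloride contribution → 1.413 μm/a
  total first-year rate 1.825 μm/a
  mass loss = 1.825 μm/a × 7.14 g/cm³ = 13.03 g·m⁻²·a⁻¹
Ordering by g·m⁻²·a⁻¹: copper (19) > zinc (13)

copper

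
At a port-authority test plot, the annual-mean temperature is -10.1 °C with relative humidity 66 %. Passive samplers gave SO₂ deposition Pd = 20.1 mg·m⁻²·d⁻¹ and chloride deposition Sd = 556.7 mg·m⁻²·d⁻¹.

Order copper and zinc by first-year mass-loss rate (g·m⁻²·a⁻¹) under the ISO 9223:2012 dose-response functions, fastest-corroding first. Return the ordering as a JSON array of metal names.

["zinc", "copper"]

copper: T≤10 °C ⇒ hinge +0.126·(-10.1−10) = -2.5326
  SO₂ term: 0.0053·20.1^0.26·exp(0.059·66-2.5326) = 0.04512
  Cl⁻ term: 0.01025·556.7^0.27·exp(0.036·66+0.049·-10.1) = 0.3707
  sum: 0.04512 + 0.3707 → r_corr = 0.4158 μm/a
  mass loss = 0.4158 μm/a × 8.96 g/cm³ = 3.726 g·m⁻²·a⁻¹
zinc: T≤10 °C ⇒ hinge +0.038·(-10.1−10) = -0.7638
  Pd branch = 0.0129·Pd^0.44·e^(0.046·RH+f) = 0.4686 μm/a
  Sd branch = 0.0175·Sd^0.57·e^(0.008·RH+0.085·T) = 0.4619 μm/a
  r_corr = 0.4686 + 0.4619 = 0.9305 μm/a
  mass loss = 0.9305 μm/a × 7.14 g/cm³ = 6.643 g·m⁻²·a⁻¹
Ordering by g·m⁻²·a⁻¹: zinc (6.64) > copper (3.73)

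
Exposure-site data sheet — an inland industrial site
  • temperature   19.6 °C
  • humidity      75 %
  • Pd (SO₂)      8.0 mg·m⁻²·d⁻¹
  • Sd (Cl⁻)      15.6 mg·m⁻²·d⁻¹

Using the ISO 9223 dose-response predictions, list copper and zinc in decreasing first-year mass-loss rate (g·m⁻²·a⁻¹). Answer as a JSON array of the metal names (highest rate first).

["copper", "zinc"]

copper: f(T) = -0.080·(T−10) [T>10 °C] = -0.7680
  SO₂ term: 0.0053·8.0^0.26·exp(0.059·75-0.7680) = 0.3526
  Sd branch = 0.01025·Sd^0.27·e^(0.036·RH+0.049·T) = 0.8367 μm/a
  r_corr = 0.3526 + 0.8367 = 1.189 μm/a
  mass loss = 1.189 μm/a × 8.96 g/cm³ = 10.66 g·m⁻²·a⁻¹
zinc: f(T) = -0.071·(T−10) [T>10 °C] = -0.6816
  SO₂ term: 0.0129·8.0^0.44·exp(0.046·75-0.6816) = 0.5132
  Sd branch = 0.0175·Sd^0.57·e^(0.008·RH+0.085·T) = 0.8077 μm/a
  sum: 0.5132 + 0.8077 → r_corr = 1.321 μm/a
  mass loss = 1.321 μm/a × 7.14 g/cm³ = 9.431 g·m⁻²·a⁻¹
Ordering by g·m⁻²·a⁻¹: copper (10.7) > zinc (9.43)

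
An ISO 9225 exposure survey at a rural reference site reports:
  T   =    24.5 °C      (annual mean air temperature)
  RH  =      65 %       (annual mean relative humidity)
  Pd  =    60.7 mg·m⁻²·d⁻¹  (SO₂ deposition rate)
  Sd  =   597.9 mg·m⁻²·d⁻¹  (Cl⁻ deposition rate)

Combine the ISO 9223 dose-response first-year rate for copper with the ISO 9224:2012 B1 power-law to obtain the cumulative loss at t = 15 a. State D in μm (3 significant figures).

copper: T>10 °C ⇒ hinge -0.080·(24.5−10) = -1.1600
  Pd branch = 0.0053·Pd^0.26·e^(0.059·RH+f) = 0.2237 μm/a
  Sd branch = 0.01025·Sd^0.27·e^(0.036·RH+0.049·T) = 1.986 μm/a
  r_corr = 0.2237 + 1.986 = 2.21 μm/a
Power-law: D(15) = r_corr · 15^0.667
  D(15) = 2.21 × 15^0.667 = 2.21 × 6.088 = 13.45 μm

D(15) = 13.5 μm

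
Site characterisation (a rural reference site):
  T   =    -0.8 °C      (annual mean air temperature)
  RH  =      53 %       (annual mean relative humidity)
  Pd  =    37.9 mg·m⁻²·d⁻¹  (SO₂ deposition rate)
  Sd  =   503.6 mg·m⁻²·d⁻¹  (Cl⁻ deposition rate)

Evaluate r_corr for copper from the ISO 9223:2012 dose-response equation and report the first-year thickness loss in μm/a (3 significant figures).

copper: f(T) = +0.126·(T−10) [T≤10 °C] = -1.3608
  SO₂ term: 0.0053·37.9^0.26·exp(0.059·53-1.3608) = 0.07976
  Sd branch = 0.01025·Sd^0.27·e^(0.036·RH+0.049·T) = 0.3564 μm/a
  sum: 0.07976 + 0.3564 → r_corr = 0.4361 μm/a

r_corr = 0.436 μm/a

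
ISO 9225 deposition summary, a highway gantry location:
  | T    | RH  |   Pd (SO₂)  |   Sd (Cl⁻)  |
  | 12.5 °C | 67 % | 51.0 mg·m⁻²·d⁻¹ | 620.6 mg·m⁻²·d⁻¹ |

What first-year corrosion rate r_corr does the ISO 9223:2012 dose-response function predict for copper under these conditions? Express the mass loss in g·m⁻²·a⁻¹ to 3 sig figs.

copper: f(T) = -0.080·(T−10) [T>10 °C] = -0.2000
  sulphur-dioxide contribution → 0.6283 μm/a
  chloride contribution → 1.198 μm/a
  ⇒ r_corr(copper) = 1.826 μm/a
Convert to mass loss: 1.826 μm/a × 8.96 g/cm³ = 16.36 g·m⁻²·a⁻¹

r_corr = 16.4 g·m⁻²·a⁻¹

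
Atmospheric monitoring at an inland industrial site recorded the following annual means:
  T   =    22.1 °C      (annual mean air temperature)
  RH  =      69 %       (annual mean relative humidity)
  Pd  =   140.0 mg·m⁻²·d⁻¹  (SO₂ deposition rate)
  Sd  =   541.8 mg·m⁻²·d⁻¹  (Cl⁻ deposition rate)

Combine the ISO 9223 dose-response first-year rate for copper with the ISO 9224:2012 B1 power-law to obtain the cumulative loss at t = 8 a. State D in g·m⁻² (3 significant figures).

copper: f(T) = -0.080·(T−10) [T>10 °C] = -0.9680
  SO₂ term: 0.0053·140.0^0.26·exp(0.059·69-0.9680) = 0.4265
  Cl⁻ term: 0.01025·541.8^0.27·exp(0.036·69+0.049·22.1) = 1.986
  sum: 0.4265 + 1.986 → r_corr = 2.412 μm/a
Power-law: D(8) = r_corr · 8^0.667
  D(8) = 2.412 × 8^0.667 = 2.412 × 4.003 = 9.656 μm
  Mass loss = 9.656 μm × 8.96 g/cm³ = 86.52 g·m⁻²

D(8) = 86.5 g·m⁻²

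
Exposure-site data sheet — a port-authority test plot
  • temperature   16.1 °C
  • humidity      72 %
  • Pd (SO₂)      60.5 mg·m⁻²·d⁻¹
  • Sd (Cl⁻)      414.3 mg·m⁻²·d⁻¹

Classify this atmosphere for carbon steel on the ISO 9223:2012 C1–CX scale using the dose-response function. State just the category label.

carbon steel: T>10 °C ⇒ hinge -0.054·(16.1−10) = -0.3294
  SO₂ term: 1.77·60.5^0.52·exp(0.02·72-0.3294) = 45.37
  Sd branch = 0.102·Sd^0.62·e^(0.033·RH+0.04·T) = 87.68 μm/a
  sum: 45.37 + 87.68 → r_corr = 133.1 μm/a
ISO 9223 Table 2 (carbon steel): 80 < 133 ≤ 200 μm/a ⇒ C5

C5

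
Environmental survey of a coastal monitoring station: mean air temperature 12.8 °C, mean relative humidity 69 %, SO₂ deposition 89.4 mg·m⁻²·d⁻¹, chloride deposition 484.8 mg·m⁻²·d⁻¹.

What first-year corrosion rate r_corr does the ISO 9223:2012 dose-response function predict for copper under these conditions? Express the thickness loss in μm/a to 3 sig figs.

copper: f(T) = -0.080·(T−10) [T>10 °C] = -0.2240
  sulphur-dioxide contribution → 0.7986 μm/a
  chloride contribution → 1.222 μm/a
  total first-year rate 2.02 μm/a

r_corr = 2.02 μm/a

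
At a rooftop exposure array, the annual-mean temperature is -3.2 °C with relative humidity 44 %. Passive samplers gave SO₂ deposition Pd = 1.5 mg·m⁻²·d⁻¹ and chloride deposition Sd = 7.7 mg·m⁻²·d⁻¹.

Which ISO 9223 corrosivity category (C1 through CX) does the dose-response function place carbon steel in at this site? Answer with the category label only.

C2

carbon steel: f(T) = +0.150·(T−10) [T≤10 °C] = -1.9800
  SO₂ term: 1.77·1.5^0.52·exp(0.02·44-1.9800) = 0.7275
  Cl⁻ term: 0.102·7.7^0.62·exp(0.033·44+0.04·-3.2) = 1.359
  sum: 0.7275 + 1.359 → r_corr = 2.087 μm/a
Category bounds: 1.3…25 μm/a bracket r_corr ⇒ C2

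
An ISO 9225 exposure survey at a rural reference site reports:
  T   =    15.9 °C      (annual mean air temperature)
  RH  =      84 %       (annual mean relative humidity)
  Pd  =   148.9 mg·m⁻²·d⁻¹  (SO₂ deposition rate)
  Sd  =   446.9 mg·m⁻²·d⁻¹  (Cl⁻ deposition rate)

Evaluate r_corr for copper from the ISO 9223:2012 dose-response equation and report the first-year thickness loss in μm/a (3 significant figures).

r_corr = 4.11 μm/a

copper: T>10 °C ⇒ hinge -0.080·(15.9−10) = -0.4720
  SO₂ term: 0.0053·148.9^0.26·exp(0.059·84-0.4720) = 1.724
  Cl⁻ term: 0.01025·446.9^0.27·exp(0.036·84+0.049·15.9) = 2.388
  r_corr = 1.724 + 2.388 = 4.112 μm/a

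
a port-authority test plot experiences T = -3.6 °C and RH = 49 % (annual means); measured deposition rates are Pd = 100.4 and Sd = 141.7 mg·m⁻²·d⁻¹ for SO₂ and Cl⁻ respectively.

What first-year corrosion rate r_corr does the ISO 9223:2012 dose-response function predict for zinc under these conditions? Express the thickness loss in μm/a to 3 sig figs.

zinc: f(T) = +0.038·(T−10) [T≤10 °C] = -0.5168
  Pd branch = 0.0129·Pd^0.44·e^(0.046·RH+f) = 0.5569 μm/a
  Sd branch = 0.0175·Sd^0.57·e^(0.008·RH+0.085·T) = 0.3211 μm/a
  r_corr = 0.5569 + 0.3211 = 0.8781 μm/a

r_corr = 0.878 μm/a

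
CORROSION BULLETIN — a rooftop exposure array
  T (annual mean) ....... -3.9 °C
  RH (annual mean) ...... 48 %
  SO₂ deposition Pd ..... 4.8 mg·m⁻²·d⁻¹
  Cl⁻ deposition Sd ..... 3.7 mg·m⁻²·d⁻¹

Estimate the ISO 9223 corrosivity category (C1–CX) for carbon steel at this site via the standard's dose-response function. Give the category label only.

C2

carbon steel: T≤10 °C ⇒ hinge +0.150·(-3.9−10) = -2.0850
  Pd branch = 1.77·Pd^0.52·e^(0.02·RH+f) = 1.299 μm/a
  Cl⁻ term: 0.102·3.7^0.62·exp(0.033·48+0.04·-3.9) = 0.9573
  r_corr = 1.299 + 0.9573 = 2.256 μm/a
ISO 9223 Table 2 (carbon steel): 1.3 < 2.26 ≤ 25 μm/a ⇒ C2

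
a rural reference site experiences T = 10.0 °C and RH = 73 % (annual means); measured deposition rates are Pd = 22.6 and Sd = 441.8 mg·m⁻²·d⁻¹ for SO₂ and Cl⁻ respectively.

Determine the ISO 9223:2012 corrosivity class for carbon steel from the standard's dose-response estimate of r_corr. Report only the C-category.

carbon steel: temperature factor f = +0.150·(0.0) = +0.0000
  sulphur-dioxide contribution → 38.56 μm/a
  chloride contribution → 73.89 μm/a
  ⇒ r_corr(carbon steel) = 112.5 μm/a
Category bounds: 80…200 μm/a bracket r_corr ⇒ C5

C5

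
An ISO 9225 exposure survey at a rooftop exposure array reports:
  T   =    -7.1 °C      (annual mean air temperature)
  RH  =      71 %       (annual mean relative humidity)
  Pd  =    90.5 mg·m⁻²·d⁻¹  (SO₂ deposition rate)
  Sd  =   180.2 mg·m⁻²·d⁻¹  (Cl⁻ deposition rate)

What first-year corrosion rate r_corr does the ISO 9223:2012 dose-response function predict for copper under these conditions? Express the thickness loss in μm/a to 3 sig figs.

r_corr = 0.510 μm/a

copper: f(T) = +0.126·(T−10) [T≤10 °C] = -2.1546
  SO₂ term: 0.0053·90.5^0.26·exp(0.059·71-2.1546) = 0.1308
  Sd branch = 0.01025·Sd^0.27·e^(0.036·RH+0.049·T) = 0.3791 μm/a
  r_corr = 0.1308 + 0.3791 = 0.5099 μm/a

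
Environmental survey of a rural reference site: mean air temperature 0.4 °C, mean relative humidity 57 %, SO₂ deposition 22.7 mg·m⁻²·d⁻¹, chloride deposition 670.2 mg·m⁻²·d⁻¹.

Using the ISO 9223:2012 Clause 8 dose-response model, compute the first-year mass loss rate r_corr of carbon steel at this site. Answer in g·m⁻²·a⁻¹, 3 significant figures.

carbon steel: temperature factor f = +0.150·(-9.6) = -1.4400
  Pd branch = 1.77·Pd^0.52·e^(0.02·RH+f) = 6.65 μm/a
  Cl⁻ term: 0.102·670.2^0.62·exp(0.033·57+0.04·0.4) = 38.43
  r_corr = 6.65 + 38.43 = 45.08 μm/a
Convert to mass loss: 45.08 μm/a × 7.85 g/cm³ = 353.9 g·m⁻²·a⁻¹

r_corr = 354 g·m⁻²·a⁻¹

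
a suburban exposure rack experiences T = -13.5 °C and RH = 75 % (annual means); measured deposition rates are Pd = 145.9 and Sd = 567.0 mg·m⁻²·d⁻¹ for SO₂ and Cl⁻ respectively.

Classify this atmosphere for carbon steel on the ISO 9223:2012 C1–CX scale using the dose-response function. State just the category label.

C3

carbon steel: f(T) = +0.150·(T−10) [T≤10 °C] = -3.5250
  Pd branch = 1.77·Pd^0.52·e^(0.02·RH+f) = 3.118 μm/a
  Cl⁻ term: 0.102·567.0^0.62·exp(0.033·75+0.04·-13.5) = 35.99
  r_corr = 3.118 + 35.99 = 39.11 μm/a
ISO 9223 Table 2 (carbon steel): 25 < 39.1 ≤ 50 μm/a ⇒ C3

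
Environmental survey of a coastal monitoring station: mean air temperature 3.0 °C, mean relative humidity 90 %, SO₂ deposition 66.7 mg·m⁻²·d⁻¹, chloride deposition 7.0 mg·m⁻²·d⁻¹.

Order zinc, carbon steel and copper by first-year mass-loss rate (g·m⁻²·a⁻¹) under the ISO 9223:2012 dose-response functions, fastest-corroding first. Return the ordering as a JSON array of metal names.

zinc: T≤10 °C ⇒ hinge +0.038·(3.0−10) = -0.2660
  sulphur-dioxide contribution → 3.942 μm/a
  chloride contribution → 0.1407 μm/a
  ⇒ r_corr(zinc) = 4.082 μm/a
  mass loss = 4.082 μm/a × 7.14 g/cm³ = 29.15 g·m⁻²·a⁻¹
carbon steel: temperature factor f = +0.150·(-7.0) = -1.0500
  sulphur-dioxide contribution → 33.28 μm/a
  chloride contribution → 7.491 μm/a
  total first-year rate 40.78 μm/a
  mass loss = 40.78 μm/a × 7.85 g/cm³ = 320.1 g·m⁻²·a⁻¹
copper: f(T) = +0.126·(T−10) [T≤10 °C] = -0.8820
  sulphur-dioxide contribution → 1.323 μm/a
  chloride contribution → 0.5127 μm/a
  ⇒ r_corr(copper) = 1.836 μm/a
  mass loss = 1.836 μm/a × 8.96 g/cm³ = 16.45 g·m⁻²·a⁻¹
Ordering by g·m⁻²·a⁻¹: carbon steel (320) > zinc (29.1) > copper (16.4)

["carbon steel", "zinc", "copper"]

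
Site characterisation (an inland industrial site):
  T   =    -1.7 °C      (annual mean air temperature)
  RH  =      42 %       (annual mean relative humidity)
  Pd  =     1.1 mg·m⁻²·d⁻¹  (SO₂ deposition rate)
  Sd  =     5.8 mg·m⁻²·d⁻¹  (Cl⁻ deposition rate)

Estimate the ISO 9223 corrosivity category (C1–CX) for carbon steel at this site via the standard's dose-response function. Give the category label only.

carbon steel: T≤10 °C ⇒ hinge +0.150·(-1.7−10) = -1.7550
  sulphur-dioxide contribution → 0.7449 μm/a
  chloride contribution → 1.133 μm/a
  ⇒ r_corr(carbon steel) = 1.878 μm/a
Category bounds: 1.3…25 μm/a bracket r_corr ⇒ C2

C2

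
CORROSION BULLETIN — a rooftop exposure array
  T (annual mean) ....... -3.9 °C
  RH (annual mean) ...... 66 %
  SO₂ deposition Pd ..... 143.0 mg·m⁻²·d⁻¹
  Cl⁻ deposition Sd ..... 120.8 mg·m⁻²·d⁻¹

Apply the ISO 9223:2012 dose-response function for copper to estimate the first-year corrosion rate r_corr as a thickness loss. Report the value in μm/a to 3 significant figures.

r_corr = 0.497 μm/a

copper: temperature factor f = +0.126·(-13.9) = -1.7514
  sulphur-dioxide contribution → 0.1641 μm/a
  chloride contribution → 0.3325 μm/a
  ⇒ r_corr(copper) = 0.4966 μm/a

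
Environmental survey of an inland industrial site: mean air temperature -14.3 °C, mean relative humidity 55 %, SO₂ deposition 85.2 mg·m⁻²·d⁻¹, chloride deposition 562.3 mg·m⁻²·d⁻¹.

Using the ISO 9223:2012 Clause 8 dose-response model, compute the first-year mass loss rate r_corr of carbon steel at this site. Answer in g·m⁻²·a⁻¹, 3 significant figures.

carbon steel: f(T) = +0.150·(T−10) [T≤10 °C] = -3.6450
  sulphur-dioxide contribution → 1.401 μm/a
  chloride contribution → 17.92 μm/a
  total first-year rate 19.32 μm/a
Convert to mass loss: 19.32 μm/a × 7.85 g/cm³ = 151.7 g·m⁻²·a⁻¹

r_corr = 152 g·m⁻²·a⁻¹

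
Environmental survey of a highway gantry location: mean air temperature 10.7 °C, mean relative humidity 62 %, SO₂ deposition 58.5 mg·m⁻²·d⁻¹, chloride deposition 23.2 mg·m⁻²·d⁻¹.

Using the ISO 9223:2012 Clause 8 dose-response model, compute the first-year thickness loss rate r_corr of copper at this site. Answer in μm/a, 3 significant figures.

r_corr = 0.937 μm/a

copper: f(T) = -0.080·(T−10) [T>10 °C] = -0.0560
  SO₂ term: 0.0053·58.5^0.26·exp(0.059·62-0.0560) = 0.5598
  Cl⁻ term: 0.01025·23.2^0.27·exp(0.036·62+0.049·10.7) = 0.3771
  r_corr = 0.5598 + 0.3771 = 0.9369 μm/a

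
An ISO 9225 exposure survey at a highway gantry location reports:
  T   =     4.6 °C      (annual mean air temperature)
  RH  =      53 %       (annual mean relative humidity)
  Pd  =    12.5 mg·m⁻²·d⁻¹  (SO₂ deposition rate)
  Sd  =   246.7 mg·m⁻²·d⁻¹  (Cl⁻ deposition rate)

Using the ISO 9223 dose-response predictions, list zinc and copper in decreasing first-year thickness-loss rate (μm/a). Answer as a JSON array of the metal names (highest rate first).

["zinc", "copper"]

zinc: T≤10 °C ⇒ hinge +0.038·(4.6−10) = -0.2052
  SO₂ term: 0.0129·12.5^0.44·exp(0.046·53-0.2052) = 0.3655
  Sd branch = 0.0175·Sd^0.57·e^(0.008·RH+0.085·T) = 0.9131 μm/a
  sum: 0.3655 + 0.9131 → r_corr = 1.279 μm/a
copper: f(T) = +0.126·(T−10) [T≤10 °C] = -0.6804
  Pd branch = 0.0053·Pd^0.26·e^(0.059·RH+f) = 0.118 μm/a
  Sd branch = 0.01025·Sd^0.27·e^(0.036·RH+0.049·T) = 0.3829 μm/a
  sum: 0.118 + 0.3829 → r_corr = 0.501 μm/a
Ordering by μm/a: zinc (1.28) > copper (0.501)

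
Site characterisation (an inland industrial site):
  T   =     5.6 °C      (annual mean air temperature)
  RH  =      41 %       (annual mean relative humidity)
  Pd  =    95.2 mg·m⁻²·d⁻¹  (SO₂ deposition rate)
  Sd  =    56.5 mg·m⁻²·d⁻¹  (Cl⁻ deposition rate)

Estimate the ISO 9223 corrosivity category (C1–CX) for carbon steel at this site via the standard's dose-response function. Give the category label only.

C3

carbon steel: temperature factor f = +0.150·(-4.4) = -0.6600
  sulphur-dioxide contribution → 22.2 μm/a
  chloride contribution → 6.022 μm/a
  total first-year rate 28.22 μm/a
ISO 9223 Table 2 (carbon steel): 25 < 28.2 ≤ 50 μm/a ⇒ C3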